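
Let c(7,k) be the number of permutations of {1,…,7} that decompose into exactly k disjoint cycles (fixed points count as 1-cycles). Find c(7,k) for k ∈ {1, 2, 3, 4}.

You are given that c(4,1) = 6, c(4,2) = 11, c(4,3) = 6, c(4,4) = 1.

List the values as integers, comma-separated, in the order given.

[5] T[5,1]:4*6+0=24 · T[5,2]:4*11+6=50 · T[5,3]:4*6+11=35 · T[5,4]:4*1+6=10
[6] T[6,1]:5*24+0=120 · T[6,2]:5*50+24=274 · T[6,3]:5*35+50=225 · T[6,4]:5*10+35=85
[7] T[7,1]:6*120+0=720 · T[7,2]:6*274+120=1764 · T[7,3]:6*225+274=1624 · T[7,4]:6*85+225=735
Read c(7,1) = 720, c(7,2) = 1764, c(7,3) = 1624, c(7,4) = 735.

720, 1764, 1624, 735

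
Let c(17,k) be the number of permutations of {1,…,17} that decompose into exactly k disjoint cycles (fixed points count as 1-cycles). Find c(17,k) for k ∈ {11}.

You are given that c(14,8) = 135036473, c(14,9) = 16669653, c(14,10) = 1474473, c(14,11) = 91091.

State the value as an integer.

2185031420

@15  (15,9):16669653·14+135036473→368411615, (15,10):1474473·14+16669653→37312275, (15,11):91091·14+1474473→2749747
@16  (16,10):37312275·15+368411615→928095740, (16,11):2749747·15+37312275→78558480
@17  (17,11):78558480·16+928095740→2185031420
Read c(17,11) = 2185031420.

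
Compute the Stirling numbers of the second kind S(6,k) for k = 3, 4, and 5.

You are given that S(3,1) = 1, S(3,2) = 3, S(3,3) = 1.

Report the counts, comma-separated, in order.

@4  (4,1):1·1+0→1, (4,2):3·2+1→7, (4,3):1·3+3→6, (4,4):0·4+1→1
@5  (5,2):7·2+1→15, (5,3):6·3+7→25, (5,4):1·4+6→10, (5,5):0·5+1→1
@6  (6,3):25·3+15→90, (6,4):10·4+25→65, (6,5):1·5+10→15
Read S(6,3) = 90, S(6,4) = 65, S(6,5) = 15.

90, 65, 15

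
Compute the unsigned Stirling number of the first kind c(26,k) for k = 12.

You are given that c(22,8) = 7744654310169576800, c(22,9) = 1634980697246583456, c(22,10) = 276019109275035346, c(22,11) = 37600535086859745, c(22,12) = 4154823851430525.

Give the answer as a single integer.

4284218746244111474800

@23  (23,9):1634980697246583456·22+7744654310169576800→43714229649594412832, (23,10):276019109275035346·22+1634980697246583456→7707401101297361068, (23,11):37600535086859745·22+276019109275035346→1103230881185949736, (23,12):4154823851430525·22+37600535086859745→129006659818331295
@24  (24,10):7707401101297361068·23+43714229649594412832→220984454979433717396, (24,11):1103230881185949736·23+7707401101297361068→33081711368574204996, (24,12):129006659818331295·23+1103230881185949736→4070384057007569521
@25  (25,11):33081711368574204996·24+220984454979433717396→1014945527825214637300, (25,12):4070384057007569521·24+33081711368574204996→130770928736755873500
@26  (26,12):130770928736755873500·25+1014945527825214637300→4284218746244111474800
Read c(26,12) = 4284218746244111474800.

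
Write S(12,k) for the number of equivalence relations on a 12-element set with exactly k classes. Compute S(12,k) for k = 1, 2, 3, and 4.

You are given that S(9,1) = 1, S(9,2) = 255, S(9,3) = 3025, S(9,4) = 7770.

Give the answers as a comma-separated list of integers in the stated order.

1, 2047, 86526, 611501

@10  (10,1):1·1+0→1, (10,2):255·2+1→511, (10,3):3025·3+255→9330, (10,4):7770·4+3025→34105
@11  (11,1):1·1+0→1, (11,2):511·2+1→1023, (11,3):9330·3+511→28501, (11,4):34105·4+9330→145750
@12  (12,1):1·1+0→1, (12,2):1023·2+1→2047, (12,3):28501·3+1023→86526, (12,4):145750·4+28501→611501
Read S(12,1) = 1, S(12,2) = 2047, S(12,3) = 86526, S(12,4) = 611501.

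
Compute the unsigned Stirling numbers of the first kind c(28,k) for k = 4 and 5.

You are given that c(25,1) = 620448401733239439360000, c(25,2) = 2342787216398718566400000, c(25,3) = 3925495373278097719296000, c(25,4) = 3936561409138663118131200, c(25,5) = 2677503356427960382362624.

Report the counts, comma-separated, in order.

[26] T[26,2]:25*2342787216398718566400000+620448401733239439360000=59190128811701203599360000 · T[26,3]:25*3925495373278097719296000+2342787216398718566400000=100480171548351161548800000 · T[26,4]:25*3936561409138663118131200+3925495373278097719296000=102339530601744675672576000 · T[26,5]:25*2677503356427960382362624+3936561409138663118131200=70874145319837672677196800
[27] T[27,3]:26*100480171548351161548800000+59190128811701203599360000=2671674589068831403868160000 · T[27,4]:26*102339530601744675672576000+100480171548351161548800000=2761307967193712729035776000 · T[27,5]:26*70874145319837672677196800+102339530601744675672576000=1945067308917524165279692800
[28] T[28,4]:27*2761307967193712729035776000+2671674589068831403868160000=77226989703299075087834112000 · T[28,5]:27*1945067308917524165279692800+2761307967193712729035776000=55278125307966865191587481600
Read c(28,4) = 77226989703299075087834112000, c(28,5) = 55278125307966865191587481600.

77226989703299075087834112000, 55278125307966865191587481600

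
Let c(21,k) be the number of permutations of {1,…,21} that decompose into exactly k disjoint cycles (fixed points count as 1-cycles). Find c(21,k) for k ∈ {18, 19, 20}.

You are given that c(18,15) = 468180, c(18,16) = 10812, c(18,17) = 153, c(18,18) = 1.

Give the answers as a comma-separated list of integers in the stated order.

1256850, 20615, 210

@19  (19,16):10812·18+468180→662796, (19,17):153·18+10812→13566, (19,18):1·18+153→171, (19,19):0·18+1→1
@20  (20,17):13566·19+662796→920550, (20,18):171·19+13566→16815, (20,19):1·19+171→190, (20,20):0·19+1→1
@21  (21,18):16815·20+920550→1256850, (21,19):190·20+16815→20615, (21,20):1·20+190→210
Read c(21,18) = 1256850, c(21,19) = 20615, c(21,20) = 210.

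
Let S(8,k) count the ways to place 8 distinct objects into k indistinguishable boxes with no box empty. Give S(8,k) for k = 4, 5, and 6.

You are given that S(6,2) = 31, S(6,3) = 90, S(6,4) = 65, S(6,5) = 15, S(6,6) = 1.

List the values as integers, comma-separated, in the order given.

@7  (7,3):90·3+31→301, (7,4):65·4+90→350, (7,5):15·5+65→140, (7,6):1·6+15→21
@8  (8,4):350·4+301→1701, (8,5):140·5+350→1050, (8,6):21·6+140→266
Read S(8,4) = 1701, S(8,5) = 1050, S(8,6) = 266.

1701, 1050, 266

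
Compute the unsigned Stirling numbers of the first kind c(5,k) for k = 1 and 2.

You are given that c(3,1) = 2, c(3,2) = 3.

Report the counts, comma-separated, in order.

24, 50

[4] T[4,1]:3*2+0=6 · T[4,2]:3*3+2=11
[5] T[5,1]:4*6+0=24 · T[5,2]:4*11+6=50
Read c(5,1) = 24, c(5,2) = 50.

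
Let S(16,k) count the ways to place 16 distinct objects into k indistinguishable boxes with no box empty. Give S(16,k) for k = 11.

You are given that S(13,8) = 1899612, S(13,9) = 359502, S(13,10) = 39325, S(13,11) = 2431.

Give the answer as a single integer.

@14  (14,9):359502·9+1899612→5135130, (14,10):39325·10+359502→752752, (14,11):2431·11+39325→66066
@15  (15,10):752752·10+5135130→12662650, (15,11):66066·11+752752→1479478
@16  (16,11):1479478·11+12662650→28936908
Read S(16,11) = 28936908.

28936908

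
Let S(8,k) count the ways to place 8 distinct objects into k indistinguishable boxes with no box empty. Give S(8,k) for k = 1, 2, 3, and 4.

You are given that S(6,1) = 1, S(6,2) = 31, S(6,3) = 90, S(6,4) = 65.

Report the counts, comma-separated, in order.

r7: T_7,1=1×1+0=1; T_7,2=2×31+1=63; T_7,3=3×90+31=301; T_7,4=4×65+90=350
r8: T_8,1=1×1+0=1; T_8,2=2×63+1=127; T_8,3=3×301+63=966; T_8,4=4×350+301=1701
Read S(8,1) = 1, S(8,2) = 127, S(8,3) = 966, S(8,4) = 1701.

1, 127, 966, 1701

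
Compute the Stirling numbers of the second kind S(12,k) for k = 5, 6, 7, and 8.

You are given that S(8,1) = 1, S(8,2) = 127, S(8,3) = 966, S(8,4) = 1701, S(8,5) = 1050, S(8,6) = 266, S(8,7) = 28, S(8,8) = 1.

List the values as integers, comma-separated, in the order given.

@9  (9,2):127·2+1→255, (9,3):966·3+127→3025, (9,4):1701·4+966→7770, (9,5):1050·5+1701→6951, (9,6):266·6+1050→2646, (9,7):28·7+266→462, (9,8):1·8+28→36
@10  (10,3):3025·3+255→9330, (10,4):7770·4+3025→34105, (10,5):6951·5+7770→42525, (10,6):2646·6+6951→22827, (10,7):462·7+2646→5880, (10,8):36·8+462→750
@11  (11,4):34105·4+9330→145750, (11,5):42525·5+34105→246730, (11,6):22827·6+42525→179487, (11,7):5880·7+22827→63987, (11,8):750·8+5880→11880
@12  (12,5):246730·5+145750→1379400, (12,6):179487·6+246730→1323652, (12,7):63987·7+179487→627396, (12,8):11880·8+63987→159027
Read S(12,5) = 1379400, S(12,6) = 1323652, S(12,7) = 627396, S(12,8) = 159027.

1379400, 1323652, 627396, 159027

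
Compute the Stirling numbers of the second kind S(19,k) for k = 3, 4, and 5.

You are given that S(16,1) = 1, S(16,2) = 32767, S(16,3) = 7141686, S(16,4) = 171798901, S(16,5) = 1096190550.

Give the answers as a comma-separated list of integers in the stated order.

i=17: T(17,1)=0+1·1=1 | T(17,2)=1+2·32767=65535 | T(17,3)=32767+3·7141686=21457825 | T(17,4)=7141686+4·171798901=694337290 | T(17,5)=171798901+5·1096190550=5652751651
i=18: T(18,2)=1+2·65535=131071 | T(18,3)=65535+3·21457825=64439010 | T(18,4)=21457825+4·694337290=2798806985 | T(18,5)=694337290+5·5652751651=28958095545
i=19: T(19,3)=131071+3·64439010=193448101 | T(19,4)=64439010+4·2798806985=11259666950 | T(19,5)=2798806985+5·28958095545=147589284710
Read S(19,3) = 193448101, S(19,4) = 11259666950, S(19,5) = 147589284710.

193448101, 11259666950, 147589284710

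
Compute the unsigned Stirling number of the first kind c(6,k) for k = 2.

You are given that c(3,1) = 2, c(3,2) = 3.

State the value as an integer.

r4: T_4,1=3×2+0=6; T_4,2=3×3+2=11
r5: T_5,1=4×6+0=24; T_5,2=4×11+6=50
r6: T_6,2=5×50+24=274
Read c(6,2) = 274.

274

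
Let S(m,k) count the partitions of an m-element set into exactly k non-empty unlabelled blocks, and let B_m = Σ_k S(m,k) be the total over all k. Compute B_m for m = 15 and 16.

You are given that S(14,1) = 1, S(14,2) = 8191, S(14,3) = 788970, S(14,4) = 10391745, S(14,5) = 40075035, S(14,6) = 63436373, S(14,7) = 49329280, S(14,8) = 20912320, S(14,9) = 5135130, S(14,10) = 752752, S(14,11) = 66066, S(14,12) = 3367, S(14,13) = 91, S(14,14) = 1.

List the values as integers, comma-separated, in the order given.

r15: T_15,1=1×1+0=1; T_15,2=2×8191+1=16383; T_15,3=3×788970+8191=2375101; T_15,4=4×10391745+788970=42355950; T_15,5=5×40075035+10391745=210766920; T_15,6=6×63436373+40075035=420693273; T_15,7=7×49329280+63436373=408741333; T_15,8=8×20912320+49329280=216627840; T_15,9=9×5135130+20912320=67128490; T_15,10=10×752752+5135130=12662650; T_15,11=11×66066+752752=1479478; T_15,12=12×3367+66066=106470; T_15,13=13×91+3367=4550; T_15,14=14×1+91=105; T_15,15=15×0+1=1
r16: T_16,1=1×1+0=1; T_16,2=2×16383+1=32767; T_16,3=3×2375101+16383=7141686; T_16,4=4×42355950+2375101=171798901; T_16,5=5×210766920+42355950=1096190550; T_16,6=6×420693273+210766920=2734926558; T_16,7=7×408741333+420693273=3281882604; T_16,8=8×216627840+408741333=2141764053; T_16,9=9×67128490+216627840=820784250; T_16,10=10×12662650+67128490=193754990; T_16,11=11×1479478+12662650=28936908; T_16,12=12×106470+1479478=2757118; T_16,13=13×4550+106470=165620; T_16,14=14×105+4550=6020; T_16,15=15×1+105=120; T_16,16=16×0+1=1
B_15 = ΣS(15,k) = 1+16383+2375101+42355950+210766920+420693273+408741333+216627840+67128490+12662650+1479478+106470+4550+105+1 = 1382958545
B_16 = ΣS(16,k) = 1+32767+7141686+171798901+1096190550+2734926558+3281882604+2141764053+820784250+193754990+28936908+2757118+165620+6020+120+1 = 10480142147

1382958545, 10480142147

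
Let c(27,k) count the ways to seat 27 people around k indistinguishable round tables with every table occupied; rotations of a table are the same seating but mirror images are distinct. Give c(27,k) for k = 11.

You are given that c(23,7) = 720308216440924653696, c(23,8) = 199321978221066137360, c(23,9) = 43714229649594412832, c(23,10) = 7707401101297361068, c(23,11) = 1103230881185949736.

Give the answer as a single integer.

1025860474208872152587880

@24  (24,8):199321978221066137360·23+720308216440924653696→5304713715525445812976, (24,9):43714229649594412832·23+199321978221066137360→1204749260161737632496, (24,10):7707401101297361068·23+43714229649594412832→220984454979433717396, (24,11):1103230881185949736·23+7707401101297361068→33081711368574204996
@25  (25,9):1204749260161737632496·24+5304713715525445812976→34218695959407148992880, (25,10):220984454979433717396·24+1204749260161737632496→6508376179668146850000, (25,11):33081711368574204996·24+220984454979433717396→1014945527825214637300
@26  (26,10):6508376179668146850000·25+34218695959407148992880→196928100451110820242880, (26,11):1014945527825214637300·25+6508376179668146850000→31882014375298512782500
@27  (27,11):31882014375298512782500·26+196928100451110820242880→1025860474208872152587880
Read c(27,11) = 1025860474208872152587880.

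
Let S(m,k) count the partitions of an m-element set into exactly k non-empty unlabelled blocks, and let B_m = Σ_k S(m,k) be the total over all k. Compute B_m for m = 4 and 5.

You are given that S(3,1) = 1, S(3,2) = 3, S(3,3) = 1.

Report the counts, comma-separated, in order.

[4] T[4,1]:1*1+0=1 · T[4,2]:2*3+1=7 · T[4,3]:3*1+3=6 · T[4,4]:4*0+1=1
[5] T[5,1]:1*1+0=1 · T[5,2]:2*7+1=15 · T[5,3]:3*6+7=25 · T[5,4]:4*1+6=10 · T[5,5]:5*0+1=1
B_4 = ΣS(4,k) = 1+7+6+1 = 15
B_5 = ΣS(5,k) = 1+15+25+10+1 = 52

15, 52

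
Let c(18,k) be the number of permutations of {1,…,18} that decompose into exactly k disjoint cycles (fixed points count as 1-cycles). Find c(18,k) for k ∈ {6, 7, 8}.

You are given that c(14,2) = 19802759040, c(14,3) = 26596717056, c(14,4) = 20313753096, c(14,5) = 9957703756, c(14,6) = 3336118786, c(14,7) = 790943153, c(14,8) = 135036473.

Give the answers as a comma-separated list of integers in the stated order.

i=15: T(15,3)=19802759040+14·26596717056=392156797824 | T(15,4)=26596717056+14·20313753096=310989260400 | T(15,5)=20313753096+14·9957703756=159721605680 | T(15,6)=9957703756+14·3336118786=56663366760 | T(15,7)=3336118786+14·790943153=14409322928 | T(15,8)=790943153+14·135036473=2681453775
i=16: T(16,4)=392156797824+15·310989260400=5056995703824 | T(16,5)=310989260400+15·159721605680=2706813345600 | T(16,6)=159721605680+15·56663366760=1009672107080 | T(16,7)=56663366760+15·14409322928=272803210680 | T(16,8)=14409322928+15·2681453775=54631129553
i=17: T(17,5)=5056995703824+16·2706813345600=48366009233424 | T(17,6)=2706813345600+16·1009672107080=18861567058880 | T(17,7)=1009672107080+16·272803210680=5374523477960 | T(17,8)=272803210680+16·54631129553=1146901283528
i=18: T(18,6)=48366009233424+17·18861567058880=369012649234384 | T(18,7)=18861567058880+17·5374523477960=110228466184200 | T(18,8)=5374523477960+17·1146901283528=24871845297936
Read c(18,6) = 369012649234384, c(18,7) = 110228466184200, c(18,8) = 24871845297936.

369012649234384, 110228466184200, 24871845297936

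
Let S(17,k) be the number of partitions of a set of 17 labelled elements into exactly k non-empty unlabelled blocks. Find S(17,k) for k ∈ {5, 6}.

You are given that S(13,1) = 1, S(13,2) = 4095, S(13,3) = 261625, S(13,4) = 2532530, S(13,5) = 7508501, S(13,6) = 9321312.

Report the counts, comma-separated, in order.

i=14: T(14,2)=1+2·4095=8191 | T(14,3)=4095+3·261625=788970 | T(14,4)=261625+4·2532530=10391745 | T(14,5)=2532530+5·7508501=40075035 | T(14,6)=7508501+6·9321312=63436373
i=15: T(15,3)=8191+3·788970=2375101 | T(15,4)=788970+4·10391745=42355950 | T(15,5)=10391745+5·40075035=210766920 | T(15,6)=40075035+6·63436373=420693273
i=16: T(16,4)=2375101+4·42355950=171798901 | T(16,5)=42355950+5·210766920=1096190550 | T(16,6)=210766920+6·420693273=2734926558
i=17: T(17,5)=171798901+5·1096190550=5652751651 | T(17,6)=1096190550+6·2734926558=17505749898
Read S(17,5) = 5652751651, S(17,6) = 17505749898.

5652751651, 17505749898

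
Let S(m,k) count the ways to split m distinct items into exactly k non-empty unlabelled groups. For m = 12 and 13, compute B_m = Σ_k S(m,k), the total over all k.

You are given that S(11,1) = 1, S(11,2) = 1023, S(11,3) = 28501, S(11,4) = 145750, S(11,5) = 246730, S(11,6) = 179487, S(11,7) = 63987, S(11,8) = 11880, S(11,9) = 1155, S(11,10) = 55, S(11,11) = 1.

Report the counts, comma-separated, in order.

r12: T_12,1=1×1+0=1; T_12,2=2×1023+1=2047; T_12,3=3×28501+1023=86526; T_12,4=4×145750+28501=611501; T_12,5=5×246730+145750=1379400; T_12,6=6×179487+246730=1323652; T_12,7=7×63987+179487=627396; T_12,8=8×11880+63987=159027; T_12,9=9×1155+11880=22275; T_12,10=10×55+1155=1705; T_12,11=11×1+55=66; T_12,12=12×0+1=1
r13: T_13,1=1×1+0=1; T_13,2=2×2047+1=4095; T_13,3=3×86526+2047=261625; T_13,4=4×611501+86526=2532530; T_13,5=5×1379400+611501=7508501; T_13,6=6×1323652+1379400=9321312; T_13,7=7×627396+1323652=5715424; T_13,8=8×159027+627396=1899612; T_13,9=9×22275+159027=359502; T_13,10=10×1705+22275=39325; T_13,11=11×66+1705=2431; T_13,12=12×1+66=78; T_13,13=13×0+1=1
B_12 = ΣS(12,k) = 1+2047+86526+611501+1379400+1323652+627396+159027+22275+1705+66+1 = 4213597
B_13 = ΣS(13,k) = 1+4095+261625+2532530+7508501+9321312+5715424+1899612+359502+39325+2431+78+1 = 27644437

4213597, 27644437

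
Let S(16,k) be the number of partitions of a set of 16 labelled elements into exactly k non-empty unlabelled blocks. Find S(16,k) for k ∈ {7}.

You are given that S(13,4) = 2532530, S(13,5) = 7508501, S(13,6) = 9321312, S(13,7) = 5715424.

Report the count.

3281882604

@14  (14,5):7508501·5+2532530→40075035, (14,6):9321312·6+7508501→63436373, (14,7):5715424·7+9321312→49329280
@15  (15,6):63436373·6+40075035→420693273, (15,7):49329280·7+63436373→408741333
@16  (16,7):408741333·7+420693273→3281882604
Read S(16,7) = 3281882604.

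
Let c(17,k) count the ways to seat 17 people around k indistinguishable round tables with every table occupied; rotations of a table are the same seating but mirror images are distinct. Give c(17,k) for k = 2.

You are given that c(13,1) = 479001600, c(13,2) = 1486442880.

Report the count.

i=14: T(14,1)=0+13·479001600=6227020800 | T(14,2)=479001600+13·1486442880=19802759040
i=15: T(15,1)=0+14·6227020800=87178291200 | T(15,2)=6227020800+14·19802759040=283465647360
i=16: T(16,1)=0+15·87178291200=1307674368000 | T(16,2)=87178291200+15·283465647360=4339163001600
i=17: T(17,2)=1307674368000+16·4339163001600=70734282393600
Read c(17,2) = 70734282393600.

70734282393600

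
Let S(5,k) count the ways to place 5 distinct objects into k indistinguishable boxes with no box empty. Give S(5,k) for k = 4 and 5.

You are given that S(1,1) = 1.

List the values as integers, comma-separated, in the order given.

10, 1

r2: T_2,1=1×1+0=1; T_2,2=2×0+1=1
r3: T_3,2=2×1+1=3; T_3,3=3×0+1=1
r4: T_4,3=3×1+3=6; T_4,4=4×0+1=1
r5: T_5,4=4×1+6=10; T_5,5=5×0+1=1
Read S(5,4) = 10, S(5,5) = 1.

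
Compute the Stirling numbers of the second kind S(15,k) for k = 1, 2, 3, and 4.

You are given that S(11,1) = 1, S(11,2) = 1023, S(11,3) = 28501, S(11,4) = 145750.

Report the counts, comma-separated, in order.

@12  (12,1):1·1+0→1, (12,2):1023·2+1→2047, (12,3):28501·3+1023→86526, (12,4):145750·4+28501→611501
@13  (13,1):1·1+0→1, (13,2):2047·2+1→4095, (13,3):86526·3+2047→261625, (13,4):611501·4+86526→2532530
@14  (14,1):1·1+0→1, (14,2):4095·2+1→8191, (14,3):261625·3+4095→788970, (14,4):2532530·4+261625→10391745
@15  (15,1):1·1+0→1, (15,2):8191·2+1→16383, (15,3):788970·3+8191→2375101, (15,4):10391745·4+788970→42355950
Read S(15,1) = 1, S(15,2) = 16383, S(15,3) = 2375101, S(15,4) = 42355950.

1, 16383, 2375101, 42355950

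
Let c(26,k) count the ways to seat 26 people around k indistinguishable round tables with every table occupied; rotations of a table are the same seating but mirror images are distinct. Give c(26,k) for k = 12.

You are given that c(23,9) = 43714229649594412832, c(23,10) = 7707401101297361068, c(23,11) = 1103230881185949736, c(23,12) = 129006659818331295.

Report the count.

4284218746244111474800

i=24: T(24,10)=43714229649594412832+23·7707401101297361068=220984454979433717396 | T(24,11)=7707401101297361068+23·1103230881185949736=33081711368574204996 | T(24,12)=1103230881185949736+23·129006659818331295=4070384057007569521
i=25: T(25,11)=220984454979433717396+24·33081711368574204996=1014945527825214637300 | T(25,12)=33081711368574204996+24·4070384057007569521=130770928736755873500
i=26: T(26,12)=1014945527825214637300+25·130770928736755873500=4284218746244111474800
Read c(26,12) = 4284218746244111474800.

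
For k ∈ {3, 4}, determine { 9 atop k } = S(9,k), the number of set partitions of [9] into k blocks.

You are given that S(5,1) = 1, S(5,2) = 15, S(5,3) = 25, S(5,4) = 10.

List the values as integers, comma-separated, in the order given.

3025, 7770

r6: T_6,1=1×1+0=1; T_6,2=2×15+1=31; T_6,3=3×25+15=90; T_6,4=4×10+25=65
r7: T_7,1=1×1+0=1; T_7,2=2×31+1=63; T_7,3=3×90+31=301; T_7,4=4×65+90=350
r8: T_8,2=2×63+1=127; T_8,3=3×301+63=966; T_8,4=4×350+301=1701
r9: T_9,3=3×966+127=3025; T_9,4=4×1701+966=7770
Read S(9,3) = 3025, S(9,4) = 7770.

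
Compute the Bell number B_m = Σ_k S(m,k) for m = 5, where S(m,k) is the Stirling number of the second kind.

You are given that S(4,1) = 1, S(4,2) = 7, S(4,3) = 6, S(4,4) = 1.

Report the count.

52

r5: T_5,1=1×1+0=1; T_5,2=2×7+1=15; T_5,3=3×6+7=25; T_5,4=4×1+6=10; T_5,5=5×0+1=1
B_5 = ΣS(5,k) = 1+15+25+10+1 = 52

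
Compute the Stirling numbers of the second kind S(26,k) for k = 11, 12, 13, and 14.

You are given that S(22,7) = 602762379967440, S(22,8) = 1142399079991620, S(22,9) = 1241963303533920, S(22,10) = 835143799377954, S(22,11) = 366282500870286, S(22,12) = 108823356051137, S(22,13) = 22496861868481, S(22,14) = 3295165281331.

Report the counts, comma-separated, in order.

10029078340998476760, 5149507353856958820, 1850568574253550060, 477898618396288260

@23  (23,8):1142399079991620·8+602762379967440→9741955019900400, (23,9):1241963303533920·9+1142399079991620→12320068811796900, (23,10):835143799377954·10+1241963303533920→9593401297313460, (23,11):366282500870286·11+835143799377954→4864251308951100, (23,12):108823356051137·12+366282500870286→1672162773483930, (23,13):22496861868481·13+108823356051137→401282560341390, (23,14):3295165281331·14+22496861868481→68629175807115
@24  (24,9):12320068811796900·9+9741955019900400→120622574326072500, (24,10):9593401297313460·10+12320068811796900→108254081784931500, (24,11):4864251308951100·11+9593401297313460→63100165695775560, (24,12):1672162773483930·12+4864251308951100→24930204590758260, (24,13):401282560341390·13+1672162773483930→6888836057922000, (24,14):68629175807115·14+401282560341390→1362091021641000
@25  (25,10):108254081784931500·10+120622574326072500→1203163392175387500, (25,11):63100165695775560·11+108254081784931500→802355904438462660, (25,12):24930204590758260·12+63100165695775560→362262620784874680, (25,13):6888836057922000·13+24930204590758260→114485073343744260, (25,14):1362091021641000·14+6888836057922000→25958110360896000
@26  (26,11):802355904438462660·11+1203163392175387500→10029078340998476760, (26,12):362262620784874680·12+802355904438462660→5149507353856958820, (26,13):114485073343744260·13+362262620784874680→1850568574253550060, (26,14):25958110360896000·14+114485073343744260→477898618396288260
Read S(26,11) = 10029078340998476760, S(26,12) = 5149507353856958820, S(26,13) = 1850568574253550060, S(26,14) = 477898618396288260.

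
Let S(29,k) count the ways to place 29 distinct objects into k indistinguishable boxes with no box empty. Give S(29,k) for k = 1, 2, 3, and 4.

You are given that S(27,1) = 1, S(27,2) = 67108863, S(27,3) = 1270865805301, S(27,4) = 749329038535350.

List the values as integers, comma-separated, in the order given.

1, 268435455, 11438127792025, 11998160744311570

[28] T[28,1]:1*1+0=1 · T[28,2]:2*67108863+1=134217727 · T[28,3]:3*1270865805301+67108863=3812664524766 · T[28,4]:4*749329038535350+1270865805301=2998587019946701
[29] T[29,1]:1*1+0=1 · T[29,2]:2*134217727+1=268435455 · T[29,3]:3*3812664524766+134217727=11438127792025 · T[29,4]:4*2998587019946701+3812664524766=11998160744311570
Read S(29,1) = 1, S(29,2) = 268435455, S(29,3) = 11438127792025, S(29,4) = 11998160744311570.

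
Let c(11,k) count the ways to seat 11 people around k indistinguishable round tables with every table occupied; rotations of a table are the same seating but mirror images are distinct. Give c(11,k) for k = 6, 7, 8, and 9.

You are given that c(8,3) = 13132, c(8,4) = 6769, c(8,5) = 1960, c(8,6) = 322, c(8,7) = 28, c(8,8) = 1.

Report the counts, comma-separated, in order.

@9  (9,4):6769·8+13132→67284, (9,5):1960·8+6769→22449, (9,6):322·8+1960→4536, (9,7):28·8+322→546, (9,8):1·8+28→36, (9,9):0·8+1→1
@10  (10,5):22449·9+67284→269325, (10,6):4536·9+22449→63273, (10,7):546·9+4536→9450, (10,8):36·9+546→870, (10,9):1·9+36→45
@11  (11,6):63273·10+269325→902055, (11,7):9450·10+63273→157773, (11,8):870·10+9450→18150, (11,9):45·10+870→1320
Read c(11,6) = 902055, c(11,7) = 157773, c(11,8) = 18150, c(11,9) = 1320.

902055, 157773, 18150, 1320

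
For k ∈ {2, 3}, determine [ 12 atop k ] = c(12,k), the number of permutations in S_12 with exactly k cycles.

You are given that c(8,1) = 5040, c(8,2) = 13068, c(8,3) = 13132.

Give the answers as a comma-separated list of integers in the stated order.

120543840, 150917976

i=9: T(9,1)=0+8·5040=40320 | T(9,2)=5040+8·13068=109584 | T(9,3)=13068+8·13132=118124
i=10: T(10,1)=0+9·40320=362880 | T(10,2)=40320+9·109584=1026576 | T(10,3)=109584+9·118124=1172700
i=11: T(11,1)=0+10·362880=3628800 | T(11,2)=362880+10·1026576=10628640 | T(11,3)=1026576+10·1172700=12753576
i=12: T(12,2)=3628800+11·10628640=120543840 | T(12,3)=10628640+11·12753576=150917976
Read c(12,2) = 120543840, c(12,3) = 150917976.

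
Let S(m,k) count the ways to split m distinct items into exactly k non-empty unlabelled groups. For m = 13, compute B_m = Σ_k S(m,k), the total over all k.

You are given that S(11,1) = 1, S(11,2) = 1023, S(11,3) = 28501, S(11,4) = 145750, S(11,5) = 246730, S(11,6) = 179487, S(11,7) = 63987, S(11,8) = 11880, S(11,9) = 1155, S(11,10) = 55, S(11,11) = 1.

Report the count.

i=12: T(12,1)=0+1·1=1 | T(12,2)=1+2·1023=2047 | T(12,3)=1023+3·28501=86526 | T(12,4)=28501+4·145750=611501 | T(12,5)=145750+5·246730=1379400 | T(12,6)=246730+6·179487=1323652 | T(12,7)=179487+7·63987=627396 | T(12,8)=63987+8·11880=159027 | T(12,9)=11880+9·1155=22275 | T(12,10)=1155+10·55=1705 | T(12,11)=55+11·1=66 | T(12,12)=1+12·0=1
i=13: T(13,1)=0+1·1=1 | T(13,2)=1+2·2047=4095 | T(13,3)=2047+3·86526=261625 | T(13,4)=86526+4·611501=2532530 | T(13,5)=611501+5·1379400=7508501 | T(13,6)=1379400+6·1323652=9321312 | T(13,7)=1323652+7·627396=5715424 | T(13,8)=627396+8·159027=1899612 | T(13,9)=159027+9·22275=359502 | T(13,10)=22275+10·1705=39325 | T(13,11)=1705+11·66=2431 | T(13,12)=66+12·1=78 | T(13,13)=1+13·0=1
B_13 = ΣS(13,k) = 1+4095+261625+2532530+7508501+9321312+5715424+1899612+359502+39325+2431+78+1 = 27644437

27644437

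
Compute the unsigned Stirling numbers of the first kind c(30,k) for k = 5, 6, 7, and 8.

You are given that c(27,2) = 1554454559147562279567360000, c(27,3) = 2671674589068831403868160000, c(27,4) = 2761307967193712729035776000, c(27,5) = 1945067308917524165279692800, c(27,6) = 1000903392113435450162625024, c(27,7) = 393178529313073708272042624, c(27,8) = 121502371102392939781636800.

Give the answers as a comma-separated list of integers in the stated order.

49361465831621147825759587123200, 26751280755793398822580822142976, 11139316913434780466101123891200, 3674201658710345201899117607040

[28] T[28,3]:27*2671674589068831403868160000+1554454559147562279567360000=73689668464006010184007680000 · T[28,4]:27*2761307967193712729035776000+2671674589068831403868160000=77226989703299075087834112000 · T[28,5]:27*1945067308917524165279692800+2761307967193712729035776000=55278125307966865191587481600 · T[28,6]:27*1000903392113435450162625024+1945067308917524165279692800=28969458895980281319670568448 · T[28,7]:27*393178529313073708272042624+1000903392113435450162625024=11616723683566425573507775872 · T[28,8]:27*121502371102392939781636800+393178529313073708272042624=3673742549077683082376236224
[29] T[29,4]:28*77226989703299075087834112000+73689668464006010184007680000=2236045380156380112643362816000 · T[29,5]:28*55278125307966865191587481600+77226989703299075087834112000=1625014498326371300452283596800 · T[29,6]:28*28969458895980281319670568448+55278125307966865191587481600=866422974395414742142363398144 · T[29,7]:28*11616723683566425573507775872+28969458895980281319670568448=354237722035840197377888292864 · T[29,8]:28*3673742549077683082376236224+11616723683566425573507775872=114481515057741551880042390144
[30] T[30,5]:29*1625014498326371300452283596800+2236045380156380112643362816000=49361465831621147825759587123200 · T[30,6]:29*866422974395414742142363398144+1625014498326371300452283596800=26751280755793398822580822142976 · T[30,7]:29*354237722035840197377888292864+866422974395414742142363398144=11139316913434780466101123891200 · T[30,8]:29*114481515057741551880042390144+354237722035840197377888292864=3674201658710345201899117607040
Read c(30,5) = 49361465831621147825759587123200, c(30,6) = 26751280755793398822580822142976, c(30,7) = 11139316913434780466101123891200, c(30,8) = 3674201658710345201899117607040.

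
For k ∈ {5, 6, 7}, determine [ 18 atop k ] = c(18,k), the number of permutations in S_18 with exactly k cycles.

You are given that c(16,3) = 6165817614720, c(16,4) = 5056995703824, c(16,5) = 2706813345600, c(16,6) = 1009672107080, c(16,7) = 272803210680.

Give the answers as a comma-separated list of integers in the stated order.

909299905844112, 369012649234384, 110228466184200

row 17: T[17][4]=16·5056995703824+6165817614720=87077748875904  T[17][5]=16·2706813345600+5056995703824=48366009233424  T[17][6]=16·1009672107080+2706813345600=18861567058880  T[17][7]=16·272803210680+1009672107080=5374523477960
row 18: T[18][5]=17·48366009233424+87077748875904=909299905844112  T[18][6]=17·18861567058880+48366009233424=369012649234384  T[18][7]=17·5374523477960+18861567058880=110228466184200
Read c(18,5) = 909299905844112, c(18,6) = 369012649234384, c(18,7) = 110228466184200.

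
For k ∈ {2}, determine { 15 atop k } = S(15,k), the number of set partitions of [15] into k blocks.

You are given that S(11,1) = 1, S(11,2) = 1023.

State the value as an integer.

16383

@12  (12,1):1·1+0→1, (12,2):1023·2+1→2047
@13  (13,1):1·1+0→1, (13,2):2047·2+1→4095
@14  (14,1):1·1+0→1, (14,2):4095·2+1→8191
@15  (15,2):8191·2+1→16383
Read S(15,2) = 16383.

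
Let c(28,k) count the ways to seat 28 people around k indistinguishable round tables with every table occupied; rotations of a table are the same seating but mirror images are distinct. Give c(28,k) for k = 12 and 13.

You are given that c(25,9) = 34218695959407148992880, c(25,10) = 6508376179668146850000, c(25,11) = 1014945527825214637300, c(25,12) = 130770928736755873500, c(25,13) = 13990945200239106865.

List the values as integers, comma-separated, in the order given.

4894196422205298253024980, 596287888163635369624650

r26: T_26,10=25×6508376179668146850000+34218695959407148992880=196928100451110820242880; T_26,11=25×1014945527825214637300+6508376179668146850000=31882014375298512782500; T_26,12=25×130770928736755873500+1014945527825214637300=4284218746244111474800; T_26,13=25×13990945200239106865+130770928736755873500=480544558742733545125
r27: T_27,11=26×31882014375298512782500+196928100451110820242880=1025860474208872152587880; T_27,12=26×4284218746244111474800+31882014375298512782500=143271701777645411127300; T_27,13=26×480544558742733545125+4284218746244111474800=16778377273555183648050
r28: T_28,12=27×143271701777645411127300+1025860474208872152587880=4894196422205298253024980; T_28,13=27×16778377273555183648050+143271701777645411127300=596287888163635369624650
Read c(28,12) = 4894196422205298253024980, c(28,13) = 596287888163635369624650.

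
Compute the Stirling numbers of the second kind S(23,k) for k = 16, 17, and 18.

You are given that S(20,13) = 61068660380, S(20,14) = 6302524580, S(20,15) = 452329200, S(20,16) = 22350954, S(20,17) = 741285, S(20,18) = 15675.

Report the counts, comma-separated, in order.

762361127264, 49916988803, 2364885369

row 21: T[21][14]=14·6302524580+61068660380=149304004500  T[21][15]=15·452329200+6302524580=13087462580  T[21][16]=16·22350954+452329200=809944464  T[21][17]=17·741285+22350954=34952799  T[21][18]=18·15675+741285=1023435
row 22: T[22][15]=15·13087462580+149304004500=345615943200  T[22][16]=16·809944464+13087462580=26046574004  T[22][17]=17·34952799+809944464=1404142047  T[22][18]=18·1023435+34952799=53374629
row 23: T[23][16]=16·26046574004+345615943200=762361127264  T[23][17]=17·1404142047+26046574004=49916988803  T[23][18]=18·53374629+1404142047=2364885369
Read S(23,16) = 762361127264, S(23,17) = 49916988803, S(23,18) = 2364885369.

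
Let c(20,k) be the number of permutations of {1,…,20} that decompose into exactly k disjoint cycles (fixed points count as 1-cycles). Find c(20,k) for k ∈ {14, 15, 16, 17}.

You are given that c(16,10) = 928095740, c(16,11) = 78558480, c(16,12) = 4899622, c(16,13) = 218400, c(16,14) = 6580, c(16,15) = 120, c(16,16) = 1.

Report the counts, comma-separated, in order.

[17] T[17,11]:16*78558480+928095740=2185031420 · T[17,12]:16*4899622+78558480=156952432 · T[17,13]:16*218400+4899622=8394022 · T[17,14]:16*6580+218400=323680 · T[17,15]:16*120+6580=8500 · T[17,16]:16*1+120=136 · T[17,17]:16*0+1=1
[18] T[18,12]:17*156952432+2185031420=4853222764 · T[18,13]:17*8394022+156952432=299650806 · T[18,14]:17*323680+8394022=13896582 · T[18,15]:17*8500+323680=468180 · T[18,16]:17*136+8500=10812 · T[18,17]:17*1+136=153
[19] T[19,13]:18*299650806+4853222764=10246937272 · T[19,14]:18*13896582+299650806=549789282 · T[19,15]:18*468180+13896582=22323822 · T[19,16]:18*10812+468180=662796 · T[19,17]:18*153+10812=13566
[20] T[20,14]:19*549789282+10246937272=20692933630 · T[20,15]:19*22323822+549789282=973941900 · T[20,16]:19*662796+22323822=34916946 · T[20,17]:19*13566+662796=920550
Read c(20,14) = 20692933630, c(20,15) = 973941900, c(20,16) = 34916946, c(20,17) = 920550.

20692933630, 973941900, 34916946, 920550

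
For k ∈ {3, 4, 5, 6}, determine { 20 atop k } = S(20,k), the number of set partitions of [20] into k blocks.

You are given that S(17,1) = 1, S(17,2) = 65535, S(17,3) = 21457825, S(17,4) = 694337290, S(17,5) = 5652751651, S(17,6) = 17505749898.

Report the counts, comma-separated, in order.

i=18: T(18,1)=0+1·1=1 | T(18,2)=1+2·65535=131071 | T(18,3)=65535+3·21457825=64439010 | T(18,4)=21457825+4·694337290=2798806985 | T(18,5)=694337290+5·5652751651=28958095545 | T(18,6)=5652751651+6·17505749898=110687251039
i=19: T(19,2)=1+2·131071=262143 | T(19,3)=131071+3·64439010=193448101 | T(19,4)=64439010+4·2798806985=11259666950 | T(19,5)=2798806985+5·28958095545=147589284710 | T(19,6)=28958095545+6·110687251039=693081601779
i=20: T(20,3)=262143+3·193448101=580606446 | T(20,4)=193448101+4·11259666950=45232115901 | T(20,5)=11259666950+5·147589284710=749206090500 | T(20,6)=147589284710+6·693081601779=4306078895384
Read S(20,3) = 580606446, S(20,4) = 45232115901, S(20,5) = 749206090500, S(20,6) = 4306078895384.

580606446, 45232115901, 749206090500, 4306078895384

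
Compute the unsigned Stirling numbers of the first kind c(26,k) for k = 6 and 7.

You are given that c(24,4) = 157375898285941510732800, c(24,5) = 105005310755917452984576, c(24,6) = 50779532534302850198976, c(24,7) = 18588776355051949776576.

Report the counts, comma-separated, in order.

35770355645907606826362624, 13746468217967926978680000

[25] T[25,5]:24*105005310755917452984576+157375898285941510732800=2677503356427960382362624 · T[25,6]:24*50779532534302850198976+105005310755917452984576=1323714091579185857760000 · T[25,7]:24*18588776355051949776576+50779532534302850198976=496910165055549644836800
[26] T[26,6]:25*1323714091579185857760000+2677503356427960382362624=35770355645907606826362624 · T[26,7]:25*496910165055549644836800+1323714091579185857760000=13746468217967926978680000
Read c(26,6) = 35770355645907606826362624, c(26,7) = 13746468217967926978680000.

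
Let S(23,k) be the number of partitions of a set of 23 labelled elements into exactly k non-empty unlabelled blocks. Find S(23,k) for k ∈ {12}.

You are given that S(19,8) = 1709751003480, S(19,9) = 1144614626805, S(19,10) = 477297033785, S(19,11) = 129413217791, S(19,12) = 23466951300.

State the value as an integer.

1672162773483930

row 20: T[20][9]=9·1144614626805+1709751003480=12011282644725  T[20][10]=10·477297033785+1144614626805=5917584964655  T[20][11]=11·129413217791+477297033785=1900842429486  T[20][12]=12·23466951300+129413217791=411016633391
row 21: T[21][10]=10·5917584964655+12011282644725=71187132291275  T[21][11]=11·1900842429486+5917584964655=26826851689001  T[21][12]=12·411016633391+1900842429486=6833042030178
row 22: T[22][11]=11·26826851689001+71187132291275=366282500870286  T[22][12]=12·6833042030178+26826851689001=108823356051137
row 23: T[23][12]=12·108823356051137+366282500870286=1672162773483930
Read S(23,12) = 1672162773483930.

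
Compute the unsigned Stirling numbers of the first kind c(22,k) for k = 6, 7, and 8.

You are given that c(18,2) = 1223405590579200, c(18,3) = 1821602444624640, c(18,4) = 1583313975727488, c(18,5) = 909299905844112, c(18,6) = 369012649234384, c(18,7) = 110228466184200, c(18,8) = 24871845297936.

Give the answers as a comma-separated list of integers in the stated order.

r19: T_19,3=18×1821602444624640+1223405590579200=34012249593822720; T_19,4=18×1583313975727488+1821602444624640=30321254007719424; T_19,5=18×909299905844112+1583313975727488=17950712280921504; T_19,6=18×369012649234384+909299905844112=7551527592063024; T_19,7=18×110228466184200+369012649234384=2353125040549984; T_19,8=18×24871845297936+110228466184200=557921681547048
r20: T_20,4=19×30321254007719424+34012249593822720=610116075740491776; T_20,5=19×17950712280921504+30321254007719424=371384787345228000; T_20,6=19×7551527592063024+17950712280921504=161429736530118960; T_20,7=19×2353125040549984+7551527592063024=52260903362512720; T_20,8=19×557921681547048+2353125040549984=12953636989943896
r21: T_21,5=20×371384787345228000+610116075740491776=8037811822645051776; T_21,6=20×161429736530118960+371384787345228000=3599979517947607200; T_21,7=20×52260903362512720+161429736530118960=1206647803780373360; T_21,8=20×12953636989943896+52260903362512720=311333643161390640
r22: T_22,6=21×3599979517947607200+8037811822645051776=83637381699544802976; T_22,7=21×1206647803780373360+3599979517947607200=28939583397335447760; T_22,8=21×311333643161390640+1206647803780373360=7744654310169576800
Read c(22,6) = 83637381699544802976, c(22,7) = 28939583397335447760, c(22,8) = 7744654310169576800.

83637381699544802976, 28939583397335447760, 7744654310169576800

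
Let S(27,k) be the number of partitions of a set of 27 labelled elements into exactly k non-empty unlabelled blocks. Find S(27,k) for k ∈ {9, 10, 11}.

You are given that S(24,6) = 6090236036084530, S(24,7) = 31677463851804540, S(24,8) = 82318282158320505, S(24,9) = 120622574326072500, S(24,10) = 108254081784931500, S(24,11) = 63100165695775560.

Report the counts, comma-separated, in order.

106563273280541795575, 143197070509423605675, 123519417123830092365

@25  (25,7):31677463851804540·7+6090236036084530→227832482998716310, (25,8):82318282158320505·8+31677463851804540→690223721118368580, (25,9):120622574326072500·9+82318282158320505→1167921451092973005, (25,10):108254081784931500·10+120622574326072500→1203163392175387500, (25,11):63100165695775560·11+108254081784931500→802355904438462660
@26  (26,8):690223721118368580·8+227832482998716310→5749622251945664950, (26,9):1167921451092973005·9+690223721118368580→11201516780955125625, (26,10):1203163392175387500·10+1167921451092973005→13199555372846848005, (26,11):802355904438462660·11+1203163392175387500→10029078340998476760
@27  (27,9):11201516780955125625·9+5749622251945664950→106563273280541795575, (27,10):13199555372846848005·10+11201516780955125625→143197070509423605675, (27,11):10029078340998476760·11+13199555372846848005→123519417123830092365
Read S(27,9) = 106563273280541795575, S(27,10) = 143197070509423605675, S(27,11) = 123519417123830092365.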